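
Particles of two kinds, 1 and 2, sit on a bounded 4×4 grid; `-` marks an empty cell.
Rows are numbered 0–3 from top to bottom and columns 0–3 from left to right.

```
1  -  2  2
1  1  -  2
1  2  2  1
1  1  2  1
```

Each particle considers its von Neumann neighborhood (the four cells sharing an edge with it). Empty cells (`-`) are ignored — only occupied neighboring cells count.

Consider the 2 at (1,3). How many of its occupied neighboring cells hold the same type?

1

Occupied neighbors of (1,3): (0,3)=2, (2,3)=1.
Same type (2): 1 of 2.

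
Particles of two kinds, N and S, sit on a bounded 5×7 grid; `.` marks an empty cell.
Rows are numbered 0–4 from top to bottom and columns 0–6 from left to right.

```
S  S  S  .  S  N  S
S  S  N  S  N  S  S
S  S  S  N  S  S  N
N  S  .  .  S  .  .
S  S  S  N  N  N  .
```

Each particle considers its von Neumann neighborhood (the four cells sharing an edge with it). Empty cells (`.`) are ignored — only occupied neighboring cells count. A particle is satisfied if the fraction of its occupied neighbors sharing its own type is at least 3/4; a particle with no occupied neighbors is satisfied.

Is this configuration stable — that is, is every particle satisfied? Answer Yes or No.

Row 0: (0,0)S 2/2 satisfied · (0,1)S 3/3 satisfied · (0,2)S 1/2 not · (0,4)S 0/2 not · (0,5)N 0/3 not · (0,6)S 1/2 not
Row 1: (1,0)S 3/3 satisfied · (1,1)S 3/4 satisfied · (1,2)N 0/4 not · (1,3)S 0/3 not · (1,4)N 0/4 not · (1,5)S 2/4 not · (1,6)S 2/3 not
Row 2: (2,0)S 2/3 not · (2,1)S 4/4 satisfied · (2,2)S 1/3 not · (2,3)N 0/3 not · (2,4)S 2/4 not · (2,5)S 2/3 not · (2,6)N 0/2 not
Row 3: (3,0)N 0/3 not · (3,1)S 2/3 not · (3,4)S 1/2 not
Row 4: (4,0)S 1/2 not · (4,1)S 3/3 satisfied · (4,2)S 1/2 not · (4,3)N 1/2 not · (4,4)N 2/3 not · (4,5)N 1/1 satisfied
For instance (0,2) has only 1/2 same-type neighbors, below 3/4.

No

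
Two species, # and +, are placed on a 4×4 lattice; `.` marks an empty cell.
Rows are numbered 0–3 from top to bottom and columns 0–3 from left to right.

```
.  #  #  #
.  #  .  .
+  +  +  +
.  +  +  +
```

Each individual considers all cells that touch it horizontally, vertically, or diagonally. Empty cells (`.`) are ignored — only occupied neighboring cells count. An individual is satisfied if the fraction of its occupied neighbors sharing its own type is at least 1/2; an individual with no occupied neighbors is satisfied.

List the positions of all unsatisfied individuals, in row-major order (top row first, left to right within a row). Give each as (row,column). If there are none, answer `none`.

(0,1)# 2/2 ok
(0,2)# 3/3 ok
(0,3)# 1/1 ok
(1,1)# 2/5 unhappy
(2,0)+ 2/3 ok
(2,1)+ 4/5 ok
(2,2)+ 5/6 ok
(2,3)+ 3/3 ok
(3,1)+ 4/4 ok
(3,2)+ 5/5 ok
(3,3)+ 3/3 ok

(1,1)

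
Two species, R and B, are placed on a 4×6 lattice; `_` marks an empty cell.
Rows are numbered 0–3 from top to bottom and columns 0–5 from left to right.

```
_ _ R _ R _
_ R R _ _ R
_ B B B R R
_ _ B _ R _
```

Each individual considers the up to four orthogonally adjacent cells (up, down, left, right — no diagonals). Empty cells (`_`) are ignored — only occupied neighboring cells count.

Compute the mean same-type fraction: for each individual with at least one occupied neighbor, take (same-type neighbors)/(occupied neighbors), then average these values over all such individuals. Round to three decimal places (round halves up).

Row 0: (0,2)R 1/1 · (0,4)R — no occupied neighbors
Row 1: (1,1)R 1/2 · (1,2)R 2/3 · (1,5)R 1/1
Row 2: (2,1)B 1/2 · (2,2)B 3/4 · (2,3)B 1/2 · (2,4)R 2/3 · (2,5)R 2/2
Row 3: (3,2)B 1/1 · (3,4)R 1/1
Sum over 11 individuals: 1/1 + 1/2 + 2/3 + 1/1 + 1/2 + 3/4 + 1/2 + 2/3 + 2/2 + 1/1 + 1/1 = 103/12; mean = 103/12 ÷ 11 = 103/132 = 0.780303… → 0.780.

0.780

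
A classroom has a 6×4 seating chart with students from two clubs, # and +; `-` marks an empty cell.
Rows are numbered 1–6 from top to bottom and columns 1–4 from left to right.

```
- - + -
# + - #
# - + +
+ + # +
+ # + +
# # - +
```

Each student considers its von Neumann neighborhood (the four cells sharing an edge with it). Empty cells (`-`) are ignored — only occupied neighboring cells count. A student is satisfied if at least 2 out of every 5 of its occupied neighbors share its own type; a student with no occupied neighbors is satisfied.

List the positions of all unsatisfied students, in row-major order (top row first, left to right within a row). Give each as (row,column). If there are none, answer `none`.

(2,2), (2,4), (4,2), (4,3), (5,1), (5,2), (5,3)

(1,3)+ 0/0 ok
(2,1)# 1/2 ok
(2,2)+ 0/1 unhappy
(2,4)# 0/1 unhappy
(3,1)# 1/2 ok
(3,3)+ 1/2 ok
(3,4)+ 2/3 ok
(4,1)+ 2/3 ok
(4,2)+ 1/3 unhappy
(4,3)# 0/4 unhappy
(4,4)+ 2/3 ok
(5,1)+ 1/3 unhappy
(5,2)# 1/4 unhappy
(5,3)+ 1/3 unhappy
(5,4)+ 3/3 ok
(6,1)# 1/2 ok
(6,2)# 2/2 ok
(6,4)+ 1/1 ok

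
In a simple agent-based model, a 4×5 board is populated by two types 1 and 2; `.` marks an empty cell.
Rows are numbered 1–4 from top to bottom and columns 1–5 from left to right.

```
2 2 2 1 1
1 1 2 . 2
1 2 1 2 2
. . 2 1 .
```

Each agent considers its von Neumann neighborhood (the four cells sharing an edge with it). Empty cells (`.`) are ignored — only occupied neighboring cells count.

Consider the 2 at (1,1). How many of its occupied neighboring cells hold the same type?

1

Occupied neighbors of (1,1): (2,1)=1, (1,2)=2.
Same type (2): 1 of 2.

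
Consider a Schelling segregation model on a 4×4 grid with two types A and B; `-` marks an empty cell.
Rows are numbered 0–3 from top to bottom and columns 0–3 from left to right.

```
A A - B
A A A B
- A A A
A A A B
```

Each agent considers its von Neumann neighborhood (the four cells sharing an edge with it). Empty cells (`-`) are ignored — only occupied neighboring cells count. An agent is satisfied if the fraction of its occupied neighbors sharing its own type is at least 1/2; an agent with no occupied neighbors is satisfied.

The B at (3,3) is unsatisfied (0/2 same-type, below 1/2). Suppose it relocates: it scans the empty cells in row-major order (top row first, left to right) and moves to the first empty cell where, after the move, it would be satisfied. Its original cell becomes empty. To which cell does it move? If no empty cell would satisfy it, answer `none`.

none

Vacating (3,3). Empty cells in order:
  (0,2): 1/3 same-type → still unsatisfied.
  (2,0): 0/3 same-type → still unsatisfied.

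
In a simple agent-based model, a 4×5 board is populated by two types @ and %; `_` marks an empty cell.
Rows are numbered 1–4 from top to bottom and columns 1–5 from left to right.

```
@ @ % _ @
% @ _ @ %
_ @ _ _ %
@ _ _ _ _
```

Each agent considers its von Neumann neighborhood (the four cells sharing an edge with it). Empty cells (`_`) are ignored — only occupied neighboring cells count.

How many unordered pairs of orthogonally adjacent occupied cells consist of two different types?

Scan each occupied cell's neighbors to the right and below so each pair is counted once.
From row 1: 3 unlike of 5 pairs (running 3/5).
From row 2: 2 unlike of 4 pairs (running 5/9).
Total adjacent occupied pairs: 9; unlike-type pairs: 5.

5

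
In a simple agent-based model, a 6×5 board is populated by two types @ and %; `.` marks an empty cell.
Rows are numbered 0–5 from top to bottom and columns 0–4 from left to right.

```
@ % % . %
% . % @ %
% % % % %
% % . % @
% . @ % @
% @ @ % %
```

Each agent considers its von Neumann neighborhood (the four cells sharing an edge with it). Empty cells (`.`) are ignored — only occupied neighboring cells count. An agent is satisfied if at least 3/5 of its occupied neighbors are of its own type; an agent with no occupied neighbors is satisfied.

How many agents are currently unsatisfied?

11

Row 0: (0,0)@ 0/2 ✗ · (0,1)% 1/2 ✗ · (0,2)% 2/2 ✓ · (0,4)% 1/1 ✓
Row 1: (1,0)% 1/2 ✗ · (1,2)% 2/3 ✓ · (1,3)@ 0/3 ✗ · (1,4)% 2/3 ✓
Row 2: (2,0)% 3/3 ✓ · (2,1)% 3/3 ✓ · (2,2)% 3/3 ✓ · (2,3)% 3/4 ✓ · (2,4)% 2/3 ✓
Row 3: (3,0)% 3/3 ✓ · (3,1)% 2/2 ✓ · (3,3)% 2/3 ✓ · (3,4)@ 1/3 ✗
Row 4: (4,0)% 2/2 ✓ · (4,2)@ 1/2 ✗ · (4,3)% 2/4 ✗ · (4,4)@ 1/3 ✗
Row 5: (5,0)% 1/2 ✗ · (5,1)@ 1/2 ✗ · (5,2)@ 2/3 ✓ · (5,3)% 2/3 ✓ · (5,4)% 1/2 ✗
Unsatisfied: (0,0), (0,1), (1,0), (1,3), (3,4), (4,2), (4,3), (4,4), (5,0), (5,1), (5,4) — 11 in total.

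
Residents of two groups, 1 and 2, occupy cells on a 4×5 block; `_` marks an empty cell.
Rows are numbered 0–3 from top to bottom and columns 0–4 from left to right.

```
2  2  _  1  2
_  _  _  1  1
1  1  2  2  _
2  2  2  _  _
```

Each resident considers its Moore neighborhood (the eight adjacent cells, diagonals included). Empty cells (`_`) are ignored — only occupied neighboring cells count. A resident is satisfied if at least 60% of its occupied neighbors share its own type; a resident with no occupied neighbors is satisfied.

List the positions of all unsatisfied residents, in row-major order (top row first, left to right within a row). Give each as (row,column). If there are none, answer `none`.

(0,4), (1,3), (1,4), (2,0), (2,1), (2,3), (3,0)

Row 0: (0,0)2 1/1 ✓ · (0,1)2 1/1 ✓ · (0,3)1 2/3 ✓ · (0,4)2 0/3 ✗
Row 1: (1,3)1 2/5 ✗ · (1,4)1 2/4 ✗
Row 2: (2,0)1 1/3 ✗ · (2,1)1 1/5 ✗ · (2,2)2 3/5 ✓ · (2,3)2 2/4 ✗
Row 3: (3,0)2 1/3 ✗ · (3,1)2 3/5 ✓ · (3,2)2 3/4 ✓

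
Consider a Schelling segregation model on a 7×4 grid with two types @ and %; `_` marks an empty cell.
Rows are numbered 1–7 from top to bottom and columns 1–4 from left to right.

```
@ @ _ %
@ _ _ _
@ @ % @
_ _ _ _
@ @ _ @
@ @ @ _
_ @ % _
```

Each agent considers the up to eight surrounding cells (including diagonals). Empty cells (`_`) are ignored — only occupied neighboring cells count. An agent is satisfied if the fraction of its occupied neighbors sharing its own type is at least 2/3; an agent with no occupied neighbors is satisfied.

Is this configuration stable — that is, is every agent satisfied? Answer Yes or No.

No

Row 1: (1,1)@ 2/2 ok · (1,2)@ 2/2 ok · (1,4)% 0/0 ok
Row 2: (2,1)@ 4/4 ok
Row 3: (3,1)@ 2/2 ok · (3,2)@ 2/3 ok · (3,3)% 0/2 unhappy · (3,4)@ 0/1 unhappy
Row 5: (5,1)@ 3/3 ok · (5,2)@ 4/4 ok · (5,4)@ 1/1 ok
Row 6: (6,1)@ 4/4 ok · (6,2)@ 5/6 ok · (6,3)@ 4/5 ok
Row 7: (7,2)@ 3/4 ok · (7,3)% 0/3 unhappy
For instance (3,3) has only 0/2 same-type neighbors, below 2/3.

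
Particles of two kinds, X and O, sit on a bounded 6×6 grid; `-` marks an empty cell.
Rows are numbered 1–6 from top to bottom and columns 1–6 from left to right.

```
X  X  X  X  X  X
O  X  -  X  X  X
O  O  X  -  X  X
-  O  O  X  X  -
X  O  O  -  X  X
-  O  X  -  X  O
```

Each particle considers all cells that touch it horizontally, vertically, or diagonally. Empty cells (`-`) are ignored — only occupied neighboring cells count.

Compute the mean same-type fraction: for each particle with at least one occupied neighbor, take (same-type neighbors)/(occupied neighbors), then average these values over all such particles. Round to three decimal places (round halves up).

0.704

(1,1)X 2/3
(1,2)X 3/4
(1,3)X 4/4
(1,4)X 4/4
(1,5)X 5/5
(1,6)X 3/3
(2,1)O 2/5
(2,2)X 4/7
(2,4)X 6/6
(2,5)X 7/7
(2,6)X 5/5
(3,1)O 3/4
(3,2)O 4/6
(3,3)X 3/6
(3,5)X 6/6
(3,6)X 4/4
(4,2)O 5/7
(4,3)O 4/6
(4,4)X 4/6
(4,5)X 5/5
(5,1)X 0/3
(5,2)O 4/6
(5,3)O 4/6
(5,5)X 4/5
(5,6)X 3/4
(6,2)O 2/4
(6,3)X 0/3
(6,5)X 2/3
(6,6)O 0/3
Sum over 29 particles: 2/3 + 3/4 + 4/4 + 4/4 + 5/5 + 3/3 + 2/5 + 4/7 + 6/6 + 7/7 + 5/5 + 3/4 + 4/6 + 3/6 + 6/6 + 4/4 + 5/7 + 4/6 + 4/6 + 5/5 + 0/3 + 4/6 + 4/6 + 4/5 + 3/4 + 2/4 + 0/3 + 2/3 + 0/3 = 8569/420; mean = 8569/420 ÷ 29 = 8569/12180 = 0.703530… → 0.704.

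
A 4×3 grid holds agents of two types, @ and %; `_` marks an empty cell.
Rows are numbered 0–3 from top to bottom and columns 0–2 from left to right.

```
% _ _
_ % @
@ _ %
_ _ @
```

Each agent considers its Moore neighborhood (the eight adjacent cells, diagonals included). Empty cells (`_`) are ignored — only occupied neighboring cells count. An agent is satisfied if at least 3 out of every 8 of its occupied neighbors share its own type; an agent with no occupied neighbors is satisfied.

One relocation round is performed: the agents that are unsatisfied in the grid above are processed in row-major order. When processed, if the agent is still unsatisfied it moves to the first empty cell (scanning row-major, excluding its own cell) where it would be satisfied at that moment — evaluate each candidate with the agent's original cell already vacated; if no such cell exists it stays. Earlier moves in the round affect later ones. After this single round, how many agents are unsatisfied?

Initially unsatisfied (in order): (1,2), (2,0), (2,2), (3,2).
  (1,2) → (2,1).
  (2,0): now satisfied by earlier moves; stays.
  (2,2) → (0,1).
  (3,2): now satisfied by earlier moves; stays.
Resulting grid:
% % _
_ % _
@ @ _
_ _ @
All satisfied now.

0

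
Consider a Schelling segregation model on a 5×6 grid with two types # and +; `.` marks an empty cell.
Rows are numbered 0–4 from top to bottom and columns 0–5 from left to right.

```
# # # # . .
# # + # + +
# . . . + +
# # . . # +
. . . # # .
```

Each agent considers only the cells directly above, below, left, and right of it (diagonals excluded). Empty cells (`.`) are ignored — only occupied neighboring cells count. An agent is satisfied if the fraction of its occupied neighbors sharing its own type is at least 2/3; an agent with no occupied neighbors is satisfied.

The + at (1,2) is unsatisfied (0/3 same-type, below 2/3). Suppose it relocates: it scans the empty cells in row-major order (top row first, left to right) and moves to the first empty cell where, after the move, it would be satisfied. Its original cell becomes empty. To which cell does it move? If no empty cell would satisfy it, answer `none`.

(0,5)

Vacating (1,2). Empty cells in order:
  (0,4): 1/2 same-type → still unsatisfied.
  (0,5): 1/1 same-type → satisfied — stop here.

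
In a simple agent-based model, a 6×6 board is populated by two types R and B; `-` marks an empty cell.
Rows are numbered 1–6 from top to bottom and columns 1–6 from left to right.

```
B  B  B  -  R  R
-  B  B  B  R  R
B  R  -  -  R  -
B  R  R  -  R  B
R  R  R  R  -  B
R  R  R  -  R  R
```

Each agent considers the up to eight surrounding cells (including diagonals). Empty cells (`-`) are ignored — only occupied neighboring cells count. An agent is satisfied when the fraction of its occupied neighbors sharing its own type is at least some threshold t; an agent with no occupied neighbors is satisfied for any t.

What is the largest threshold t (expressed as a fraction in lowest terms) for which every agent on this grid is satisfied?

Row 1: (1,1)B 2/2 · (1,2)B 4/4 · (1,3)B 4/4 · (1,5)R 3/4 · (1,6)R 3/3
Row 2: (2,2)B 5/6 · (2,3)B 4/5 · (2,4)B 2/5 · (2,5)R 4/5 · (2,6)R 4/4
Row 3: (3,1)B 2/4 · (3,2)R 2/6 · (3,5)R 3/5
Row 4: (4,1)B 1/5 · (4,2)R 5/7 · (4,3)R 5/5 · (4,5)R 2/4 · (4,6)B 1/3
Row 5: (5,1)R 4/5 · (5,2)R 7/8 · (5,3)R 6/6 · (5,4)R 5/5 · (5,6)B 1/4
Row 6: (6,1)R 3/3 · (6,2)R 5/5 · (6,3)R 4/4 · (6,5)R 2/3 · (6,6)R 1/2
The smallest same-type fraction is 1/5 at (4,1), which reduces to 1/5. Any threshold above that leaves this agent unsatisfied.

1/5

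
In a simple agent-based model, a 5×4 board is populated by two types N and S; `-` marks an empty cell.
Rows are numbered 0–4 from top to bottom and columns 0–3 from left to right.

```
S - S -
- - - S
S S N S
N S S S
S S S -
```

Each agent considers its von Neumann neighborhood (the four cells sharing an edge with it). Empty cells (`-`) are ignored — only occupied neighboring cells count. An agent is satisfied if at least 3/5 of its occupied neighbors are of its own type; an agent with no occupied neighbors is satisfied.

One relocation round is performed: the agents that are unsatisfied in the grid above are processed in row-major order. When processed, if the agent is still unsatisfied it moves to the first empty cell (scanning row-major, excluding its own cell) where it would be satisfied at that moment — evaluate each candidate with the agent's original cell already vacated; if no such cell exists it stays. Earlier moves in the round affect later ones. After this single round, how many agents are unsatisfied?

3

Initially unsatisfied (in order): (2,0), (2,2), (3,0), (4,0).
  (2,0) → (0,1).
  (2,2): no empty cell satisfies it; stays.
  (3,0): no empty cell satisfies it; stays.
  (4,0) → (0,3).
Resulting grid:
S S S S
- - - S
- S N S
N S S S
- S S -
Unsatisfied now: (2,1), (2,2), (3,0).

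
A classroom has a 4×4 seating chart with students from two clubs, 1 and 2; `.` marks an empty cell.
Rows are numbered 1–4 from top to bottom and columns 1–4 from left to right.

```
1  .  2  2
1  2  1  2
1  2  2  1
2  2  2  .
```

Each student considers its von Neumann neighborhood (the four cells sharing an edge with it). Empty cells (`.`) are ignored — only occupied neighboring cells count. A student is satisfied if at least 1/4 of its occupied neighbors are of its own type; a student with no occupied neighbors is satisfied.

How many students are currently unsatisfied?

2

Row 1: (1,1)1 1/1 ok · (1,3)2 1/2 ok · (1,4)2 2/2 ok
Row 2: (2,1)1 2/3 ok · (2,2)2 1/3 ok · (2,3)1 0/4 unhappy · (2,4)2 1/3 ok
Row 3: (3,1)1 1/3 ok · (3,2)2 3/4 ok · (3,3)2 2/4 ok · (3,4)1 0/2 unhappy
Row 4: (4,1)2 1/2 ok · (4,2)2 3/3 ok · (4,3)2 2/2 ok
Unsatisfied: (2,3), (3,4) — 2 in total.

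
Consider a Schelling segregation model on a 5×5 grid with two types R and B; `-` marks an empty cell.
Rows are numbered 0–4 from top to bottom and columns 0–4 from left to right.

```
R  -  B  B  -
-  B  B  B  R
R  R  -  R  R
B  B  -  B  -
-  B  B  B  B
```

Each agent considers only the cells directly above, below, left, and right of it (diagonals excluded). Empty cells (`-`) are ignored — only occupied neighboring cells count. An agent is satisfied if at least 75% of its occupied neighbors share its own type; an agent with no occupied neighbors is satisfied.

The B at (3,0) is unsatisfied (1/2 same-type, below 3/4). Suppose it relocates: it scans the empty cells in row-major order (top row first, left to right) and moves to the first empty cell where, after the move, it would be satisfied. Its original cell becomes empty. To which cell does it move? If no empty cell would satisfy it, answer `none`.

Vacating (3,0). Empty cells in order:
  (0,1): 2/3 same-type → still unsatisfied.
  (0,4): 1/2 same-type → still unsatisfied.
  (1,0): 1/3 same-type → still unsatisfied.
  (2,2): 1/3 same-type → still unsatisfied.
  (3,2): 3/3 same-type → satisfied — stop here.

(3,2)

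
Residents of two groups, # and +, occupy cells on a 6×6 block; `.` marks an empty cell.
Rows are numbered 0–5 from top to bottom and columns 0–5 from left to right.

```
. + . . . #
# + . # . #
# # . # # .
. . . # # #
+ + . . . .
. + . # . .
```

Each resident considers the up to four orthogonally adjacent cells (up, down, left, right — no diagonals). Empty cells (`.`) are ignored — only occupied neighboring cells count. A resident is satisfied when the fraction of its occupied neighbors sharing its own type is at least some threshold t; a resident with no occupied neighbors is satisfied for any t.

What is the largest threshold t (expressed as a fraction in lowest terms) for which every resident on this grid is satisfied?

1/3

(0,1)+ 1/1
(0,5)# 1/1
(1,0)# 1/2
(1,1)+ 1/3
(1,3)# 1/1
(1,5)# 1/1
(2,0)# 2/2
(2,1)# 1/2
(2,3)# 3/3
(2,4)# 2/2
(3,3)# 2/2
(3,4)# 3/3
(3,5)# 1/1
(4,0)+ 1/1
(4,1)+ 2/2
(5,1)+ 1/1
(5,3)# — no occupied neighbors
The smallest same-type fraction is 1/3 at (1,1), which reduces to 1/3. Any threshold above that leaves this resident unsatisfied.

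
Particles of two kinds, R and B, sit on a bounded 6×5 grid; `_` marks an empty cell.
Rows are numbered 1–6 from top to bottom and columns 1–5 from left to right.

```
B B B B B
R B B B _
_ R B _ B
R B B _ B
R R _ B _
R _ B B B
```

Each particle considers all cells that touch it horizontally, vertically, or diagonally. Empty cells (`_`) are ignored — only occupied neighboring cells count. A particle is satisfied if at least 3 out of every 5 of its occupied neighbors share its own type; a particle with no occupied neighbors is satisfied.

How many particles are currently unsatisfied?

4

Row 1: (1,1)B 2/3 satisfied · (1,2)B 4/5 satisfied · (1,3)B 5/5 satisfied · (1,4)B 4/4 satisfied · (1,5)B 2/2 satisfied
Row 2: (2,1)R 1/4 not · (2,2)B 5/7 satisfied · (2,3)B 6/7 satisfied · (2,4)B 6/6 satisfied
Row 3: (3,2)R 2/7 not · (3,3)B 5/6 satisfied · (3,5)B 2/2 satisfied
Row 4: (4,1)R 3/4 satisfied · (4,2)B 2/6 not · (4,3)B 3/5 satisfied · (4,5)B 2/2 satisfied
Row 5: (5,1)R 3/4 satisfied · (5,2)R 3/6 not · (5,4)B 5/5 satisfied
Row 6: (6,1)R 2/2 satisfied · (6,3)B 2/3 satisfied · (6,4)B 3/3 satisfied · (6,5)B 2/2 satisfied
Unsatisfied: (2,1), (3,2), (4,2), (5,2) — 4 in total.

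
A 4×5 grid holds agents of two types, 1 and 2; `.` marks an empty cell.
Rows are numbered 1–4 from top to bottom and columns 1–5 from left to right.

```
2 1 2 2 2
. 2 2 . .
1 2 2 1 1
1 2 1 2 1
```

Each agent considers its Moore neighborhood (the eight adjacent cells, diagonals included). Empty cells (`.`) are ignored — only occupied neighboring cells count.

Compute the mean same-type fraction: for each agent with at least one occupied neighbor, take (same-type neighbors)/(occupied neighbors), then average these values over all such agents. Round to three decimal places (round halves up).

0.540

(1,1)2 1/2
(1,2)1 0/4
(1,3)2 3/4
(1,4)2 3/3
(1,5)2 1/1
(2,2)2 5/7
(2,3)2 5/7
(3,1)1 1/4
(3,2)2 4/7
(3,3)2 5/7
(3,4)1 3/6
(3,5)1 2/3
(4,1)1 1/3
(4,2)2 2/5
(4,3)1 1/5
(4,4)2 1/5
(4,5)1 2/3
Sum over 17 agents: 1/2 + 0/4 + 3/4 + 3/3 + 1/1 + 5/7 + 5/7 + 1/4 + 4/7 + 5/7 + 3/6 + 2/3 + 1/3 + 2/5 + 1/5 + 1/5 + 2/3 = 964/105; mean = 964/105 ÷ 17 = 964/1785 = 0.540056… → 0.540.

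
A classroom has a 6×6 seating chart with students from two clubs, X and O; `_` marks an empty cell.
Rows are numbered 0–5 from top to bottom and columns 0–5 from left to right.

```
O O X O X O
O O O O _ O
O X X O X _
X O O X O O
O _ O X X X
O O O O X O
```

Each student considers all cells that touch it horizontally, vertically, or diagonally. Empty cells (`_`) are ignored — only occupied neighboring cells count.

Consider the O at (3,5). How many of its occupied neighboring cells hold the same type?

1

Occupied neighbors of (3,5): (2,4)=X, (3,4)=O, (4,4)=X, (4,5)=X.
Same type (O): 1 of 4.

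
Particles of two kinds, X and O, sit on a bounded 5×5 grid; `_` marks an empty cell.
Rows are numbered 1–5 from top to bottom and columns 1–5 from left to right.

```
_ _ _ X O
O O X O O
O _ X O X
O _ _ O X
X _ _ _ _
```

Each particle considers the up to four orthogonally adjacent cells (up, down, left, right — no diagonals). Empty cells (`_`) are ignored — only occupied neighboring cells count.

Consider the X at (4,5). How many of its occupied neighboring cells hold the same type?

Occupied neighbors of (4,5): (3,5)=X, (4,4)=O.
Same type (X): 1 of 2.

1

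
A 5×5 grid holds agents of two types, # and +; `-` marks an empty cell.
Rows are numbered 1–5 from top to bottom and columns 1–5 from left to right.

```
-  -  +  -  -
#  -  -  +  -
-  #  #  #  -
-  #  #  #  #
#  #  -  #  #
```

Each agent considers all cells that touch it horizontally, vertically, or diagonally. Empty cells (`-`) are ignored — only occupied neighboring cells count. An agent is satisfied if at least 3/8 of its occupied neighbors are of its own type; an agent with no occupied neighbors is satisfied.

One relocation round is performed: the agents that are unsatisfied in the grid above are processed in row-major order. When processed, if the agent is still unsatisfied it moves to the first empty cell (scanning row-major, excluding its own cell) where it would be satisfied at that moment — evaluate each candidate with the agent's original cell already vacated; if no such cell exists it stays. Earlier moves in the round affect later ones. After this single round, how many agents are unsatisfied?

Initially unsatisfied (in order): (2,4).
  (2,4) → (1,2).
Resulting grid:
- + + - -
# - - - -
- # # # -
- # # # #
# # - # #
All satisfied now.

0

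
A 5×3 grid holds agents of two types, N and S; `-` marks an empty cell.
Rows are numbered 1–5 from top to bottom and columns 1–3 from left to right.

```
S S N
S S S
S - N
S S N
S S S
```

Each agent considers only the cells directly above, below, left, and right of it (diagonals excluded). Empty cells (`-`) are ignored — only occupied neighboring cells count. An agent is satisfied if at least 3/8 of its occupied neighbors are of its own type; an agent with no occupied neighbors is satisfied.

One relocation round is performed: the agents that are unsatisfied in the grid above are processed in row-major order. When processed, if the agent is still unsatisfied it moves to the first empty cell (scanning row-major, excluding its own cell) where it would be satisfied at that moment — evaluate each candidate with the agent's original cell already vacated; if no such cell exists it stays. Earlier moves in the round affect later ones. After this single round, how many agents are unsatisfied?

0

Initially unsatisfied (in order): (1,3), (2,3), (4,3).
  (1,3): no empty cell satisfies it; stays.
  (2,3) → (3,2).
  (4,3) → (2,3).
Resulting grid:
S S N
S S N
S S N
S S -
S S S
All satisfied now.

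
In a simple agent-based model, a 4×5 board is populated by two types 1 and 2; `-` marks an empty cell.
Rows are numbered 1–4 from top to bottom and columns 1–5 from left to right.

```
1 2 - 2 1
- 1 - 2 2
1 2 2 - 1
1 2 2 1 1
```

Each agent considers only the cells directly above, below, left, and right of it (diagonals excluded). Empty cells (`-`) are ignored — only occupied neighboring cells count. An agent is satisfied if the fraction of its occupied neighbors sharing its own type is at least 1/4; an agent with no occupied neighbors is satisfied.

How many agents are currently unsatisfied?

4

Row 1: (1,1)1 0/1 not · (1,2)2 0/2 not · (1,4)2 1/2 satisfied · (1,5)1 0/2 not
Row 2: (2,2)1 0/2 not · (2,4)2 2/2 satisfied · (2,5)2 1/3 satisfied
Row 3: (3,1)1 1/2 satisfied · (3,2)2 2/4 satisfied · (3,3)2 2/2 satisfied · (3,5)1 1/2 satisfied
Row 4: (4,1)1 1/2 satisfied · (4,2)2 2/3 satisfied · (4,3)2 2/3 satisfied · (4,4)1 1/2 satisfied · (4,5)1 2/2 satisfied
Unsatisfied: (1,1), (1,2), (1,5), (2,2) — 4 in total.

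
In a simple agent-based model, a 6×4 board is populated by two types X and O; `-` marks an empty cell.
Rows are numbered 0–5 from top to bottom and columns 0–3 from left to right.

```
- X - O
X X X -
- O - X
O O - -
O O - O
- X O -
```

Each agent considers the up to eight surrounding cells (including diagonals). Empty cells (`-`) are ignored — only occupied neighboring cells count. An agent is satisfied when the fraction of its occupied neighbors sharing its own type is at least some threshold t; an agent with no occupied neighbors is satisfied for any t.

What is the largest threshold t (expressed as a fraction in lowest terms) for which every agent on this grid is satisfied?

(0,1)X 3/3
(0,3)O 0/1
(1,0)X 2/3
(1,1)X 3/4
(1,2)X 3/5
(2,1)O 2/5
(2,3)X 1/1
(3,0)O 4/4
(3,1)O 4/4
(4,0)O 3/4
(4,1)O 4/5
(4,3)O 1/1
(5,1)X 0/3
(5,2)O 2/3
The smallest same-type fraction is 0/1 at (0,3), which reduces to 0/1. Any threshold above that leaves this agent unsatisfied.

0/1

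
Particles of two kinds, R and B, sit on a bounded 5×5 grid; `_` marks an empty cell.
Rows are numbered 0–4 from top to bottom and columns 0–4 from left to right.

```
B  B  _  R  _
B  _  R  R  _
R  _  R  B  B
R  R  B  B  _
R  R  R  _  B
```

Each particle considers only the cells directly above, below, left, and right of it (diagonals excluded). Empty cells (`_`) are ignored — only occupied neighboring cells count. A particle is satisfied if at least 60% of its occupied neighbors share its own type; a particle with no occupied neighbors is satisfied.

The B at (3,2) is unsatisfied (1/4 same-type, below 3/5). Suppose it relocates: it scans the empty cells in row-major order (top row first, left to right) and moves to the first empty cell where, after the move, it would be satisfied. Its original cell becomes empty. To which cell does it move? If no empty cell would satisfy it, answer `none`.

(1,1)

Vacating (3,2). Empty cells in order:
  (0,2): 1/3 same-type → still unsatisfied.
  (0,4): 0/1 same-type → still unsatisfied.
  (1,1): 2/3 same-type → satisfied — stop here.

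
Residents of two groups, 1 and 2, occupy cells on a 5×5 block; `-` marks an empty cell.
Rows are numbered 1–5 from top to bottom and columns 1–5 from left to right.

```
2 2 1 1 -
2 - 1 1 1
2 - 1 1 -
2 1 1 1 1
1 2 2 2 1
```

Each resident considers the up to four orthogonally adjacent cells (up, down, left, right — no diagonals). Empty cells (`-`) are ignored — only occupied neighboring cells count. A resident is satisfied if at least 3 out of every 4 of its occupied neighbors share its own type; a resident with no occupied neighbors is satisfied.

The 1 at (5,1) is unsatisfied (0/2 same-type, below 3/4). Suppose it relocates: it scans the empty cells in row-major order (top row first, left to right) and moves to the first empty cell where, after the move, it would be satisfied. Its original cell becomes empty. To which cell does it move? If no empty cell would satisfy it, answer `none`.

Vacating (5,1). Empty cells in order:
  (1,5): 2/2 same-type → satisfied — stop here.

(1,5)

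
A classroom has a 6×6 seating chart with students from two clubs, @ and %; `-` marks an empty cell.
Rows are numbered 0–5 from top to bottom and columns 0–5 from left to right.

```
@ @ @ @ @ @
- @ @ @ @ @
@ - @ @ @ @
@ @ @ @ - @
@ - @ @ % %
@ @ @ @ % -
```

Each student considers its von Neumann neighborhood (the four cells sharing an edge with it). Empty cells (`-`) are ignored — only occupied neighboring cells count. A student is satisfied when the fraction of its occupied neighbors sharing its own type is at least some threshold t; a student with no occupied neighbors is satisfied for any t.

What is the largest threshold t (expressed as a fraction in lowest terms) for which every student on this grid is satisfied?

1/2

Row 0: (0,0)@ 1/1 · (0,1)@ 3/3 · (0,2)@ 3/3 · (0,3)@ 3/3 · (0,4)@ 3/3 · (0,5)@ 2/2
Row 1: (1,1)@ 2/2 · (1,2)@ 4/4 · (1,3)@ 4/4 · (1,4)@ 4/4 · (1,5)@ 3/3
Row 2: (2,0)@ 1/1 · (2,2)@ 3/3 · (2,3)@ 4/4 · (2,4)@ 3/3 · (2,5)@ 3/3
Row 3: (3,0)@ 3/3 · (3,1)@ 2/2 · (3,2)@ 4/4 · (3,3)@ 3/3 · (3,5)@ 1/2
Row 4: (4,0)@ 2/2 · (4,2)@ 3/3 · (4,3)@ 3/4 · (4,4)% 2/3 · (4,5)% 1/2
Row 5: (5,0)@ 2/2 · (5,1)@ 2/2 · (5,2)@ 3/3 · (5,3)@ 2/3 · (5,4)% 1/2
The smallest same-type fraction is 1/2 at (3,5), which reduces to 1/2. Any threshold above that leaves this student unsatisfied.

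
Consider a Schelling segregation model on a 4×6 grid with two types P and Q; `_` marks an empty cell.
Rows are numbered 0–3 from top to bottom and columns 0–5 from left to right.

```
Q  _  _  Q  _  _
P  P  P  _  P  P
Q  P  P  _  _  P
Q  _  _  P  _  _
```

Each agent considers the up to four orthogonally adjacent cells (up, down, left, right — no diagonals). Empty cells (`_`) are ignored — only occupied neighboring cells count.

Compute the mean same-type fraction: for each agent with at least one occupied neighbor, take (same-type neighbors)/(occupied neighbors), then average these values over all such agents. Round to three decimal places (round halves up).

(0,0)Q 0/1
(0,3)Q — no occupied neighbors
(1,0)P 1/3
(1,1)P 3/3
(1,2)P 2/2
(1,4)P 1/1
(1,5)P 2/2
(2,0)Q 1/3
(2,1)P 2/3
(2,2)P 2/2
(2,5)P 1/1
(3,0)Q 1/1
(3,3)P — no occupied neighbors
Sum over 11 agents: 0/1 + 1/3 + 3/3 + 2/2 + 1/1 + 2/2 + 1/3 + 2/3 + 2/2 + 1/1 + 1/1 = 25/3; mean = 25/3 ÷ 11 = 25/33 = 0.757575… → 0.758.

0.758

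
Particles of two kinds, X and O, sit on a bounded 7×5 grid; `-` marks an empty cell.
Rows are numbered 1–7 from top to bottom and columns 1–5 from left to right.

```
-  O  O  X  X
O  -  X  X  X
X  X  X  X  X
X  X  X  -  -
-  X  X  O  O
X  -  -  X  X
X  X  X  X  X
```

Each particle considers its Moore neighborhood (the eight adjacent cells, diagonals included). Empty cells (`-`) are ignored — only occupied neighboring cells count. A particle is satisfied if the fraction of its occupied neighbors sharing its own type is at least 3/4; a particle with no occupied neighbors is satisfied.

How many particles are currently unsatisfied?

8

Row 1: (1,2)O 2/3 unhappy · (1,3)O 1/4 unhappy · (1,4)X 4/5 ok · (1,5)X 3/3 ok
Row 2: (2,1)O 1/3 unhappy · (2,3)X 5/7 unhappy · (2,4)X 7/8 ok · (2,5)X 5/5 ok
Row 3: (3,1)X 3/4 ok · (3,2)X 6/7 ok · (3,3)X 6/6 ok · (3,4)X 6/6 ok · (3,5)X 3/3 ok
Row 4: (4,1)X 4/4 ok · (4,2)X 7/7 ok · (4,3)X 6/7 ok
Row 5: (5,2)X 5/5 ok · (5,3)X 4/5 ok · (5,4)O 1/5 unhappy · (5,5)O 1/3 unhappy
Row 6: (6,1)X 3/3 ok · (6,4)X 5/7 unhappy · (6,5)X 3/5 unhappy
Row 7: (7,1)X 2/2 ok · (7,2)X 3/3 ok · (7,3)X 3/3 ok · (7,4)X 4/4 ok · (7,5)X 3/3 ok
Unsatisfied: (1,2), (1,3), (2,1), (2,3), (5,4), (5,5), (6,4), (6,5) — 8 in total.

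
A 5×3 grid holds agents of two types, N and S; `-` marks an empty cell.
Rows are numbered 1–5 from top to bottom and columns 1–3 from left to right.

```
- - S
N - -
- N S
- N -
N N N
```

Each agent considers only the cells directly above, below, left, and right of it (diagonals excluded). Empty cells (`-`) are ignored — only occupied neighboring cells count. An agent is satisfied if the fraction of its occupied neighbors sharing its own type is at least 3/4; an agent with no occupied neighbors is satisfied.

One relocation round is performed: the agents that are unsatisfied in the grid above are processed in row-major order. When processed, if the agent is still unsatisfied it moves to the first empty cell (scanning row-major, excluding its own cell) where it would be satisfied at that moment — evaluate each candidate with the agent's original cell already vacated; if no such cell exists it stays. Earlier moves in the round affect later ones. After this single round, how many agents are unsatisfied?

Initially unsatisfied (in order): (3,2), (3,3).
  (3,2) → (1,1).
  (3,3): now satisfied by earlier moves; stays.
Resulting grid:
N - S
N - -
- - S
- N -
N N N
All satisfied now.

0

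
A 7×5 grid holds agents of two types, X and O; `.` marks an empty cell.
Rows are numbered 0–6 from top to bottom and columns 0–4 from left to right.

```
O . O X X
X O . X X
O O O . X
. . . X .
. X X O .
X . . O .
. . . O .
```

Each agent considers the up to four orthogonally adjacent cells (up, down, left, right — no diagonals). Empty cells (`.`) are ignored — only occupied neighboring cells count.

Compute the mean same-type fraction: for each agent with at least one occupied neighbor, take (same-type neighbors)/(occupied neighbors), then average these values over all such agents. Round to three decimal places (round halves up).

0.639

Row 0: (0,0)O 0/1 · (0,2)O 0/1 · (0,3)X 2/3 · (0,4)X 2/2
Row 1: (1,0)X 0/3 · (1,1)O 1/2 · (1,3)X 2/2 · (1,4)X 3/3
Row 2: (2,0)O 1/2 · (2,1)O 3/3 · (2,2)O 1/1 · (2,4)X 1/1
Row 3: (3,3)X 0/1
Row 4: (4,1)X 1/1 · (4,2)X 1/2 · (4,3)O 1/3
Row 5: (5,0)X — no occupied neighbors · (5,3)O 2/2
Row 6: (6,3)O 1/1
Sum over 18 agents: 0/1 + 0/1 + 2/3 + 2/2 + 0/3 + 1/2 + 2/2 + 3/3 + 1/2 + 3/3 + 1/1 + 1/1 + 0/1 + 1/1 + 1/2 + 1/3 + 2/2 + 1/1 = 23/2; mean = 23/2 ÷ 18 = 23/36 = 0.638888… → 0.639.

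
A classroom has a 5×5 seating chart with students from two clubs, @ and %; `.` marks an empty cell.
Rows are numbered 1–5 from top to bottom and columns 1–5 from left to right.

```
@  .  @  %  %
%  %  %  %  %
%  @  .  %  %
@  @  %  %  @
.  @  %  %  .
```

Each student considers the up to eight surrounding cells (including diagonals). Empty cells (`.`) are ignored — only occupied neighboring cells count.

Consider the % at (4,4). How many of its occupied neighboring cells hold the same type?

5

Occupied neighbors of (4,4): (3,4)=%, (3,5)=%, (4,3)=%, (4,5)=@, (5,3)=%, (5,4)=%.
Same type (%): 5 of 6.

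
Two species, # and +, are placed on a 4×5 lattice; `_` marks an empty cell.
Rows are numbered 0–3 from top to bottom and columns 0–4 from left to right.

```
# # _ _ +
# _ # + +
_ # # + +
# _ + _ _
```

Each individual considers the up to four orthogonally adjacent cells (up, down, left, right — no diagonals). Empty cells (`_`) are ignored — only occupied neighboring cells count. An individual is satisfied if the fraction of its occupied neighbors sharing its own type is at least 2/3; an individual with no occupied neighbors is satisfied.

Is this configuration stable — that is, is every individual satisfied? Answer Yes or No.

No

(0,0)# 2/2 ✓
(0,1)# 1/1 ✓
(0,4)+ 1/1 ✓
(1,0)# 1/1 ✓
(1,2)# 1/2 ✗
(1,3)+ 2/3 ✓
(1,4)+ 3/3 ✓
(2,1)# 1/1 ✓
(2,2)# 2/4 ✗
(2,3)+ 2/3 ✓
(2,4)+ 2/2 ✓
(3,0)# 0/0 ✓
(3,2)+ 0/1 ✗
For instance (1,2) has only 1/2 same-type neighbors, below 2/3.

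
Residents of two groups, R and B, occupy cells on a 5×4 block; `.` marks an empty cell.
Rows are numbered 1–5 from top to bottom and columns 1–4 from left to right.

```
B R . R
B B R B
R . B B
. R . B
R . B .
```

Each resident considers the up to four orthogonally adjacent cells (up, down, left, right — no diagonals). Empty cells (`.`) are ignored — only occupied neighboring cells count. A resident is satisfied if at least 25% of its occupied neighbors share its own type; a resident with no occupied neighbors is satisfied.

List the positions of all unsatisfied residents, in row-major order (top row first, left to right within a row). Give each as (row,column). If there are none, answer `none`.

(1,1)B 1/2 satisfied
(1,2)R 0/2 not
(1,4)R 0/1 not
(2,1)B 2/3 satisfied
(2,2)B 1/3 satisfied
(2,3)R 0/3 not
(2,4)B 1/3 satisfied
(3,1)R 0/1 not
(3,3)B 1/2 satisfied
(3,4)B 3/3 satisfied
(4,2)R 0/0 satisfied
(4,4)B 1/1 satisfied
(5,1)R 0/0 satisfied
(5,3)B 0/0 satisfied

(1,2), (1,4), (2,3), (3,1)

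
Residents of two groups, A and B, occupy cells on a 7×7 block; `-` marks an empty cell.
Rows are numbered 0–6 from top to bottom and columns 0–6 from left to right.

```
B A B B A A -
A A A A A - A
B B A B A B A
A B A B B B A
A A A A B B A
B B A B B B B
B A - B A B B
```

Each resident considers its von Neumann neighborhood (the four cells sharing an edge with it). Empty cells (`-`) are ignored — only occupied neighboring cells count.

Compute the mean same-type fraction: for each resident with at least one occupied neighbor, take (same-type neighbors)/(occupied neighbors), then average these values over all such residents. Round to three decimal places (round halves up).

0.536

Row 0: (0,0)B 0/2 · (0,1)A 1/3 · (0,2)B 1/3 · (0,3)B 1/3 · (0,4)A 2/3 · (0,5)A 1/1
Row 1: (1,0)A 1/3 · (1,1)A 3/4 · (1,2)A 3/4 · (1,3)A 2/4 · (1,4)A 3/3 · (1,6)A 1/1
Row 2: (2,0)B 1/3 · (2,1)B 2/4 · (2,2)A 2/4 · (2,3)B 1/4 · (2,4)A 1/4 · (2,5)B 1/3 · (2,6)A 2/3
Row 3: (3,0)A 1/3 · (3,1)B 1/4 · (3,2)A 2/4 · (3,3)B 2/4 · (3,4)B 3/4 · (3,5)B 3/4 · (3,6)A 2/3
Row 4: (4,0)A 2/3 · (4,1)A 2/4 · (4,2)A 4/4 · (4,3)A 1/4 · (4,4)B 3/4 · (4,5)B 3/4 · (4,6)A 1/3
Row 5: (5,0)B 2/3 · (5,1)B 1/4 · (5,2)A 1/3 · (5,3)B 2/4 · (5,4)B 3/4 · (5,5)B 4/4 · (5,6)B 2/3
Row 6: (6,0)B 1/2 · (6,1)A 0/2 · (6,3)B 1/2 · (6,4)A 0/3 · (6,5)B 2/3 · (6,6)B 2/2
Sum over 46 residents: 0/2 + 1/3 + 1/3 + 1/3 + 2/3 + 1/1 + 1/3 + 3/4 + 3/4 + 2/4 + 3/3 + 1/1 + 1/3 + 2/4 + 2/4 + 1/4 + 1/4 + 1/3 + 2/3 + 1/3 + 1/4 + 2/4 + 2/4 + 3/4 + 3/4 + 2/3 + 2/3 + 2/4 + 4/4 + 1/4 + 3/4 + 3/4 + 1/3 + 2/3 + 1/4 + 1/3 + 2/4 + 3/4 + 4/4 + 2/3 + 1/2 + 0/2 + 1/2 + 0/3 + 2/3 + 2/2 = 74/3; mean = 74/3 ÷ 46 = 37/69 = 0.536231… → 0.536.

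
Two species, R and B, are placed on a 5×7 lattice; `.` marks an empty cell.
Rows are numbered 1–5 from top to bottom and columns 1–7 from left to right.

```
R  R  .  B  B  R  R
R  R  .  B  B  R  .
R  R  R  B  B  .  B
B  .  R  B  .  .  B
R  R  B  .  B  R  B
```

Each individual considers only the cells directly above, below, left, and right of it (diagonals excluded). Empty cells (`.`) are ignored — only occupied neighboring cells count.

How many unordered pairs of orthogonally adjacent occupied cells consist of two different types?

Scan each occupied cell's neighbors to the right and below so each pair is counted once.
From row 1: 1 unlike of 9 pairs (running 1/9).
From row 2: 1 unlike of 7 pairs (running 2/16).
From row 3: 2 unlike of 8 pairs (running 4/24).
From row 4: 3 unlike of 4 pairs (running 7/28).
From row 5: 3 unlike of 4 pairs (running 10/32).
Total adjacent occupied pairs: 32; unlike-type pairs: 10.

10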